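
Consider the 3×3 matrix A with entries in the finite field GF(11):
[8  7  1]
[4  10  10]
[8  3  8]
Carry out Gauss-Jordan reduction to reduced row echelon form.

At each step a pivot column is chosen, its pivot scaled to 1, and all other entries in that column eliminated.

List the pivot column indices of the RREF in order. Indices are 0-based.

pivot columns: 0, 1, 2

pivot(0,0)=8: scale R0 → (1, 5, 7)
  clear (1,0): R1 −= (4)R0 → (0, 1, 4)
  clear (2,0): R2 −= (8)R0 → (0, 7, 7)
pivot(1,1)=1: scale R1 → (0, 1, 4)
  clear (0,1): R0 −= (5)R1 → (1, 0, 9)
  clear (2,1): R2 −= (7)R1 → (0, 0, 1)
pivot(2,2)=1: scale R2 → (0, 0, 1)
  clear (0,2): R0 −= (9)R2 → (1, 0, 0)
  clear (1,2): R1 −= (4)R2 → (0, 1, 0)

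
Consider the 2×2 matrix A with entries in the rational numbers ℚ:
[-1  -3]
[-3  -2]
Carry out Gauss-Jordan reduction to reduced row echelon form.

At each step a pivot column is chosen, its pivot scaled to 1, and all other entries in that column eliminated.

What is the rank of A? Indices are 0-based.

pivot(0,0)=-1: scale R0 → (1, 3)
  clear (1,0): R1 −= (-3)R0 → (0, 7)
pivot(1,1)=7: scale R1 → (0, 1)
  clear (0,1): R0 −= (3)R1 → (1, 0)

rank = 2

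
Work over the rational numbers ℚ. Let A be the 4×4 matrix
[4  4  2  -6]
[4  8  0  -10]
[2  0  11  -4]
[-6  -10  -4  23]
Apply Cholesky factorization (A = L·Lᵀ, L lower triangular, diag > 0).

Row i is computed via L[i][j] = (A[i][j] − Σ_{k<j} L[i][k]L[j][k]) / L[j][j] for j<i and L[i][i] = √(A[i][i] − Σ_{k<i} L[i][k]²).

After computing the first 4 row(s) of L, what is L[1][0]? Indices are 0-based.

L[1][0] = 2

Step 1: L[0][0] = √(4) = 2.
  L[1][0] = (4) / L[0][0] = 2.
Step 2: L[1][1] = √(4) = 2.
  L[2][0] = (2) / L[0][0] = 1.
  L[2][1] = (-2) / L[1][1] = -1.
Step 3: L[2][2] = √(9) = 3.
  L[3][0] = (-6) / L[0][0] = -3.
  L[3][1] = (-4) / L[1][1] = -2.
  L[3][2] = (-3) / L[2][2] = -1.
Step 4: L[3][3] = √(9) = 3.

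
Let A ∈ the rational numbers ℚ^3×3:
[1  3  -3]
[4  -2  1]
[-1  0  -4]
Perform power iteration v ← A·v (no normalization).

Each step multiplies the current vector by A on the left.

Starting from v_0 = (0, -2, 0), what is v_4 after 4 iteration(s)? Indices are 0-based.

v_4 = (264, -650, 228)

v_0 = (0, -2, 0).
v_1 = A·v_0 = (-6, 4, 0).
v_2 = A·v_1 = (6, -32, 6).
v_3 = A·v_2 = (-108, 94, -30).
v_4 = A·v_3 = (264, -650, 228).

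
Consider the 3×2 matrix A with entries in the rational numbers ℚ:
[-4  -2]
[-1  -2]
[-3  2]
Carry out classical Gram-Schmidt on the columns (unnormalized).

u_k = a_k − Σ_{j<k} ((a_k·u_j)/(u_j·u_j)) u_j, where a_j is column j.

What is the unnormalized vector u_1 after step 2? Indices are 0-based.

u_1 = (-18/13, -24/13, 32/13)

Step 1: u_0 = a_0 = (-4, -1, -3).
Step 2: u_1 = a_1 − (2/13)·u_0 = (-18/13, -24/13, 32/13).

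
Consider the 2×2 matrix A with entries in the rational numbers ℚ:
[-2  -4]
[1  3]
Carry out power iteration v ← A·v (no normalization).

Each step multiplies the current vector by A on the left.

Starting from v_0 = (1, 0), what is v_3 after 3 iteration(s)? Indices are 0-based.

v_3 = (-4, 3)

v_0 = (1, 0).
v_1 = A·v_0 = (-2, 1).
v_2 = A·v_1 = (0, 1).
v_3 = A·v_2 = (-4, 3).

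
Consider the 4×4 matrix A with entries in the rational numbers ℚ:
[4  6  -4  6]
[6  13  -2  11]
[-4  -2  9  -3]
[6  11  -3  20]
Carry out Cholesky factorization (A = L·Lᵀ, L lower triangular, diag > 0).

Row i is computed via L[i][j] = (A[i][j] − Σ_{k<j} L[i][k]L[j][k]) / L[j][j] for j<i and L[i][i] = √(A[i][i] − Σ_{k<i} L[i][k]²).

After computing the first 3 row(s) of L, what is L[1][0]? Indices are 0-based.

Step 1: L[0][0] = √(4) = 2.
  L[1][0] = (6) / L[0][0] = 3.
Step 2: L[1][1] = √(4) = 2.
  L[2][0] = (-4) / L[0][0] = -2.
  L[2][1] = (4) / L[1][1] = 2.
Step 3: L[2][2] = √(1) = 1.

L[1][0] = 3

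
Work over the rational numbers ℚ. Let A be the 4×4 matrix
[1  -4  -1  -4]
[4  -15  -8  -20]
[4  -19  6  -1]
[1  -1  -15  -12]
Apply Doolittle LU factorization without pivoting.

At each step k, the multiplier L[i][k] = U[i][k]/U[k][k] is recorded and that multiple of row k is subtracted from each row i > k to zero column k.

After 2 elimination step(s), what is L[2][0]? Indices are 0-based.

L[2][0] = 4

k=0: U[0][0]=1
  eliminate (1,0): mult=4, new row 1: (0, 1, -4, -4); set L[1][0]=4
  eliminate (2,0): mult=4, new row 2: (0, -3, 10, 15); set L[2][0]=4
  eliminate (3,0): mult=1, new row 3: (0, 3, -14, -8); set L[3][0]=1
k=1: U[1][1]=1
  eliminate (2,1): mult=-3, new row 2: (0, 0, -2, 3); set L[2][1]=-3
  eliminate (3,1): mult=3, new row 3: (0, 0, -2, 4); set L[3][1]=3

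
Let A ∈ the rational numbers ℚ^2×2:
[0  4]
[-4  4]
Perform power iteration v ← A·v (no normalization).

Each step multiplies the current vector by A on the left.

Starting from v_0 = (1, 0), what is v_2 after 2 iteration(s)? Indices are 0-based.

v_2 = (-16, -16)

v_0 = (1, 0).
v_1 = A·v_0 = (0, -4).
v_2 = A·v_1 = (-16, -16).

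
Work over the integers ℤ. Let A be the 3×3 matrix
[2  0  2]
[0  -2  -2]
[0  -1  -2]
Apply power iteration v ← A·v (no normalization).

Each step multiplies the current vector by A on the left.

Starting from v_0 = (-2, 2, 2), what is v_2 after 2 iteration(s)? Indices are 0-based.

v_2 = (-12, 28, 20)

v_0 = (-2, 2, 2).
v_1 = A·v_0 = (0, -8, -6).
v_2 = A·v_1 = (-12, 28, 20).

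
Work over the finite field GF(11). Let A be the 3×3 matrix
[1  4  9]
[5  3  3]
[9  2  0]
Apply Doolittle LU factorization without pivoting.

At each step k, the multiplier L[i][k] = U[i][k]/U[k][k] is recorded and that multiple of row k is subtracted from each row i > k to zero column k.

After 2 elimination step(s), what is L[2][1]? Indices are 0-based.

L[2][1] = 2

[col 0] pivot 1
  R1 -= 5*R0 → (0, 5, 2)  (L[1][0] := 5)
  R2 -= 9*R0 → (0, 10, 7)  (L[2][0] := 9)
[col 1] pivot 5
  R2 -= 2*R1 → (0, 0, 3)  (L[2][1] := 2)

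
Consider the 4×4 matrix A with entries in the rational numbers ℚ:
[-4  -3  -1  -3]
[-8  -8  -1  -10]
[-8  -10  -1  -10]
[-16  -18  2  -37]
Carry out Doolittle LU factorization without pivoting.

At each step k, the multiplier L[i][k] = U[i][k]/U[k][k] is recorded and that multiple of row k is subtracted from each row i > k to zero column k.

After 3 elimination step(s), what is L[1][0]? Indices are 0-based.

Step 1: pivot at (0,0) is -4.
  row1 ← row1 − (2)·row0  ⇒  L[1][0]=2, U row1=(0, -2, 1, -4)
  row2 ← row2 − (2)·row0  ⇒  L[2][0]=2, U row2=(0, -4, 1, -4)
  row3 ← row3 − (4)·row0  ⇒  L[3][0]=4, U row3=(0, -6, 6, -25)
Step 2: pivot at (1,1) is -2.
  row2 ← row2 − (2)·row1  ⇒  L[2][1]=2, U row2=(0, 0, -1, 4)
  row3 ← row3 − (3)·row1  ⇒  L[3][1]=3, U row3=(0, 0, 3, -13)
Step 3: pivot at (2,2) is -1.
  row3 ← row3 − (-3)·row2  ⇒  L[3][2]=-3, U row3=(0, 0, 0, -1)

L[1][0] = 2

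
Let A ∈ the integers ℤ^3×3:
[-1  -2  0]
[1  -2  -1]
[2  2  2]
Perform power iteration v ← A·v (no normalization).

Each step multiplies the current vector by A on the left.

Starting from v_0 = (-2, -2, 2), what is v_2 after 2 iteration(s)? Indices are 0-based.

v_2 = (-6, 10, 4)

v_0 = (-2, -2, 2).
v_1 = A·v_0 = (6, 0, -4).
v_2 = A·v_1 = (-6, 10, 4).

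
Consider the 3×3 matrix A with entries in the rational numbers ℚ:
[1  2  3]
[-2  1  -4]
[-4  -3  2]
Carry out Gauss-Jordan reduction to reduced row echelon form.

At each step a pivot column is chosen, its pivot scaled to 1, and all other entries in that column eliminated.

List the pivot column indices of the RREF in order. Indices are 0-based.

step 1: normalize row 0 (÷1) = (1, 2, 3)
  row 1: subtract -2×row0 = (0, 5, 2)
  row 2: subtract -4×row0 = (0, 5, 14)
step 2: normalize row 1 (÷5) = (0, 1, 2/5)
  row 0: subtract 2×row1 = (1, 0, 11/5)
  row 2: subtract 5×row1 = (0, 0, 12)
step 3: normalize row 2 (÷12) = (0, 0, 1)
  row 0: subtract 11/5×row2 = (1, 0, 0)
  row 1: subtract 2/5×row2 = (0, 1, 0)

pivot columns: 0, 1, 2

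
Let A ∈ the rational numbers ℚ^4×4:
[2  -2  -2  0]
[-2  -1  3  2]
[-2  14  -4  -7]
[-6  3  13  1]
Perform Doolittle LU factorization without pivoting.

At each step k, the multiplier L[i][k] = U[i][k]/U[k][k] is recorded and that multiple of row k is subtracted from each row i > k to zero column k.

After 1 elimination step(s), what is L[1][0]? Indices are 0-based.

k=0: U[0][0]=2
  eliminate (1,0): mult=-1, new row 1: (0, -3, 1, 2); set L[1][0]=-1
  eliminate (2,0): mult=-1, new row 2: (0, 12, -6, -7); set L[2][0]=-1
  eliminate (3,0): mult=-3, new row 3: (0, -3, 7, 1); set L[3][0]=-3

L[1][0] = -1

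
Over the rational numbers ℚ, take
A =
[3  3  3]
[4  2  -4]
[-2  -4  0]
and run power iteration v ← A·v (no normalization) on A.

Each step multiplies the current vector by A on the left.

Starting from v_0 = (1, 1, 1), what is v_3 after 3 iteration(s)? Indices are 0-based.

v_0 = (1, 1, 1).
v_1 = A·v_0 = (9, 2, -6).
v_2 = A·v_1 = (15, 64, -26).
v_3 = A·v_2 = (159, 292, -286).

v_3 = (159, 292, -286)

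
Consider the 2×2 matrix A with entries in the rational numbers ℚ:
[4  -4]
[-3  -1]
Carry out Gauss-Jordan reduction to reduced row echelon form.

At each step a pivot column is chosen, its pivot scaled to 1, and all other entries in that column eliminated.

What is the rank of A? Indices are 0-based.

rank = 2

step 1: normalize row 0 (÷4) = (1, -1)
  row 1: subtract -3×row0 = (0, -4)
step 2: normalize row 1 (÷-4) = (0, 1)
  row 0: subtract -1×row1 = (1, 0)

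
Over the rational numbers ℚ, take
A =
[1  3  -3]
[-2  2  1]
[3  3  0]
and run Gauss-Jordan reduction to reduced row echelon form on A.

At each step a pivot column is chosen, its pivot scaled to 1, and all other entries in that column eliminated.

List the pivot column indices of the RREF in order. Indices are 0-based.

step 1: normalize row 0 (÷1) = (1, 3, -3)
  row 1: subtract -2×row0 = (0, 8, -5)
  row 2: subtract 3×row0 = (0, -6, 9)
step 2: normalize row 1 (÷8) = (0, 1, -5/8)
  row 0: subtract 3×row1 = (1, 0, -9/8)
  row 2: subtract -6×row1 = (0, 0, 21/4)
step 3: normalize row 2 (÷21/4) = (0, 0, 1)
  row 0: subtract -9/8×row2 = (1, 0, 0)
  row 1: subtract -5/8×row2 = (0, 1, 0)

pivot columns: 0, 1, 2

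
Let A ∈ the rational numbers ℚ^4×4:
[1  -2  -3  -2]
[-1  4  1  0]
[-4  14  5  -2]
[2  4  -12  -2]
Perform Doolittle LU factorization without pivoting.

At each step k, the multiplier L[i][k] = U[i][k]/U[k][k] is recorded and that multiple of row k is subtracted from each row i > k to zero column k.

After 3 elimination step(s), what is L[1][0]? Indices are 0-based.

Step 1: pivot at (0,0) is 1.
  row1 ← row1 − (-1)·row0  ⇒  L[1][0]=-1, U row1=(0, 2, -2, -2)
  row2 ← row2 − (-4)·row0  ⇒  L[2][0]=-4, U row2=(0, 6, -7, -10)
  row3 ← row3 − (2)·row0  ⇒  L[3][0]=2, U row3=(0, 8, -6, 2)
Step 2: pivot at (1,1) is 2.
  row2 ← row2 − (3)·row1  ⇒  L[2][1]=3, U row2=(0, 0, -1, -4)
  row3 ← row3 − (4)·row1  ⇒  L[3][1]=4, U row3=(0, 0, 2, 10)
Step 3: pivot at (2,2) is -1.
  row3 ← row3 − (-2)·row2  ⇒  L[3][2]=-2, U row3=(0, 0, 0, 2)

L[1][0] = -1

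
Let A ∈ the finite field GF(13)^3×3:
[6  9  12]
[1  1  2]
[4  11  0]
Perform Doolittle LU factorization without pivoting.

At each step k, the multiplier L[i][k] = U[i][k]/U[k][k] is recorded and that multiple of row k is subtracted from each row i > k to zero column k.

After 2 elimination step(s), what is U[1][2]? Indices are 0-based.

[col 0] pivot 6
  R1 -= 11*R0 → (0, 6, 0)  (L[1][0] := 11)
  R2 -= 5*R0 → (0, 5, 5)  (L[2][0] := 5)
[col 1] pivot 6
  R2 -= 3*R1 → (0, 0, 5)  (L[2][1] := 3)

U[1][2] = 0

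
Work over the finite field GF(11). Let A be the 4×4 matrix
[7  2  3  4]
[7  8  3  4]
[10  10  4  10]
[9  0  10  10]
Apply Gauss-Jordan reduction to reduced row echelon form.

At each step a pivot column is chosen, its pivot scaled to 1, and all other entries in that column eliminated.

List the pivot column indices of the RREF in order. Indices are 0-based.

[1] R0 /= 7  ⇒  (1, 5, 2, 10)
     R1 -= 7·R0  ⇒  (0, 6, 0, 0)
     R2 -= 10·R0  ⇒  (0, 4, 6, 9)
     R3 -= 9·R0  ⇒  (0, 10, 3, 8)
[2] R1 /= 6  ⇒  (0, 1, 0, 0)
     R0 -= 5·R1  ⇒  (1, 0, 2, 10)
     R2 -= 4·R1  ⇒  (0, 0, 6, 9)
     R3 -= 10·R1  ⇒  (0, 0, 3, 8)
[3] R2 /= 6  ⇒  (0, 0, 1, 7)
     R0 -= 2·R2  ⇒  (1, 0, 0, 7)
     R3 -= 3·R2  ⇒  (0, 0, 0, 9)
[4] R3 /= 9  ⇒  (0, 0, 0, 1)
     R0 -= 7·R3  ⇒  (1, 0, 0, 0)
     R2 -= 7·R3  ⇒  (0, 0, 1, 0)

pivot columns: 0, 1, 2, 3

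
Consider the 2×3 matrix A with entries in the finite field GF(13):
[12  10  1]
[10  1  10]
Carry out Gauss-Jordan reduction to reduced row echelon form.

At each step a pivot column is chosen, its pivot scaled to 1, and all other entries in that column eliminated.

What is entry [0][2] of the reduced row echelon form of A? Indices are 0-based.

[1] R0 /= 12  ⇒  (1, 3, 12)
     R1 -= 10·R0  ⇒  (0, 10, 7)
[2] R1 /= 10  ⇒  (0, 1, 2)
     R0 -= 3·R1  ⇒  (1, 0, 6)

M[0][2] = 6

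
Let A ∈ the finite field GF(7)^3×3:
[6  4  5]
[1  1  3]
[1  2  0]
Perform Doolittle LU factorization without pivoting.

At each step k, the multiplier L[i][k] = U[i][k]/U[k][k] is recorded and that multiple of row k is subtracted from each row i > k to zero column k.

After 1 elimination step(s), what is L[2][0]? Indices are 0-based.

L[2][0] = 6

[col 0] pivot 6
  R1 -= 6*R0 → (0, 5, 1)  (L[1][0] := 6)
  R2 -= 6*R0 → (0, 6, 5)  (L[2][0] := 6)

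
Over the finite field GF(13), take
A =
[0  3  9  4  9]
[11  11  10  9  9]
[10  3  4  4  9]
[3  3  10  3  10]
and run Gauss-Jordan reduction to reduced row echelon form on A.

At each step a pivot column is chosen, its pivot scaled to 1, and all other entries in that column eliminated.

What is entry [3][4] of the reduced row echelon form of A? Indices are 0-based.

M[3][4] = 1

pivot(0,0): swap R0↔R1
pivot(0,0)=11: scale R0 → (1, 1, 8, 2, 2)
  clear (2,0): R2 −= (10)R0 → (0, 6, 2, 10, 2)
  clear (3,0): R3 −= (3)R0 → (0, 0, 12, 10, 4)
pivot(1,1)=3: scale R1 → (0, 1, 3, 10, 3)
  clear (0,1): R0 −= (1)R1 → (1, 0, 5, 5, 12)
  clear (2,1): R2 −= (6)R1 → (0, 0, 10, 2, 10)
pivot(2,2)=10: scale R2 → (0, 0, 1, 8, 1)
  clear (0,2): R0 −= (5)R2 → (1, 0, 0, 4, 7)
  clear (1,2): R1 −= (3)R2 → (0, 1, 0, 12, 0)
  clear (3,2): R3 −= (12)R2 → (0, 0, 0, 5, 5)
pivot(3,3)=5: scale R3 → (0, 0, 0, 1, 1)
  clear (0,3): R0 −= (4)R3 → (1, 0, 0, 0, 3)
  clear (1,3): R1 −= (12)R3 → (0, 1, 0, 0, 1)
  clear (2,3): R2 −= (8)R3 → (0, 0, 1, 0, 6)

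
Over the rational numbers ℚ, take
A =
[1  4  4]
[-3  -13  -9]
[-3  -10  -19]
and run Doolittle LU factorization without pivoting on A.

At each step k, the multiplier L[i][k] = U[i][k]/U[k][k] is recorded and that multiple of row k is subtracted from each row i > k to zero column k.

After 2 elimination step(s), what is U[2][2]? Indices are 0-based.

U[2][2] = -1

Step 1: pivot at (0,0) is 1.
  row1 ← row1 − (-3)·row0  ⇒  L[1][0]=-3, U row1=(0, -1, 3)
  row2 ← row2 − (-3)·row0  ⇒  L[2][0]=-3, U row2=(0, 2, -7)
Step 2: pivot at (1,1) is -1.
  row2 ← row2 − (-2)·row1  ⇒  L[2][1]=-2, U row2=(0, 0, -1)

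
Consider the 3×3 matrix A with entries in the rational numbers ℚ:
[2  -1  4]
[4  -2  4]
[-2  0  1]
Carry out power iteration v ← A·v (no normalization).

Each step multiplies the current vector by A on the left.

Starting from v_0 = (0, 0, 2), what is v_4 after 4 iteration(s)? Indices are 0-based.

v_4 = (-240, -296, 50)

v_0 = (0, 0, 2).
v_1 = A·v_0 = (8, 8, 2).
v_2 = A·v_1 = (16, 24, -14).
v_3 = A·v_2 = (-48, -40, -46).
v_4 = A·v_3 = (-240, -296, 50).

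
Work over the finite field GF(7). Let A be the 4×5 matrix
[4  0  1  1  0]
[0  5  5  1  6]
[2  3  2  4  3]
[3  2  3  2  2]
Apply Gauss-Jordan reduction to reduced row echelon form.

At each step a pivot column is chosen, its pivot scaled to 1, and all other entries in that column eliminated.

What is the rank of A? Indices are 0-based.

rank = 4

pivot(0,0)=4: scale R0 → (1, 0, 2, 2, 0)
  clear (2,0): R2 −= (2)R0 → (0, 3, 5, 0, 3)
  clear (3,0): R3 −= (3)R0 → (0, 2, 4, 3, 2)
pivot(1,1)=5: scale R1 → (0, 1, 1, 3, 4)
  clear (2,1): R2 −= (3)R1 → (0, 0, 2, 5, 5)
  clear (3,1): R3 −= (2)R1 → (0, 0, 2, 4, 1)
pivot(2,2)=2: scale R2 → (0, 0, 1, 6, 6)
  clear (0,2): R0 −= (2)R2 → (1, 0, 0, 4, 2)
  clear (1,2): R1 −= (1)R2 → (0, 1, 0, 4, 5)
  clear (3,2): R3 −= (2)R2 → (0, 0, 0, 6, 3)
pivot(3,3)=6: scale R3 → (0, 0, 0, 1, 4)
  clear (0,3): R0 −= (4)R3 → (1, 0, 0, 0, 0)
  clear (1,3): R1 −= (4)R3 → (0, 1, 0, 0, 3)
  clear (2,3): R2 −= (6)R3 → (0, 0, 1, 0, 3)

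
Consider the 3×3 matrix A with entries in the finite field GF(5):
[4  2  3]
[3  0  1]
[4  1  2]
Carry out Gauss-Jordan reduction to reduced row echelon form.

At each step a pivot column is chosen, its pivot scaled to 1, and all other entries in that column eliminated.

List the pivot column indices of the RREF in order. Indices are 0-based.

pivot columns: 0, 1, 2

step 1: normalize row 0 (÷4) = (1, 3, 2)
  row 1: subtract 3×row0 = (0, 1, 0)
  row 2: subtract 4×row0 = (0, 4, 4)
step 2: normalize row 1 (÷1) = (0, 1, 0)
  row 0: subtract 3×row1 = (1, 0, 2)
  row 2: subtract 4×row1 = (0, 0, 4)
step 3: normalize row 2 (÷4) = (0, 0, 1)
  row 0: subtract 2×row2 = (1, 0, 0)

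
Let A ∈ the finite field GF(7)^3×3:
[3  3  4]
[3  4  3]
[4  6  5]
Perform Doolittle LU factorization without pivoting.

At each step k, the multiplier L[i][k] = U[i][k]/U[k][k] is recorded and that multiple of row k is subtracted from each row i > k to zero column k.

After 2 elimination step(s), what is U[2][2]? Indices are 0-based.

k=0: U[0][0]=3
  eliminate (1,0): mult=1, new row 1: (0, 1, 6); set L[1][0]=1
  eliminate (2,0): mult=6, new row 2: (0, 2, 2); set L[2][0]=6
k=1: U[1][1]=1
  eliminate (2,1): mult=2, new row 2: (0, 0, 4); set L[2][1]=2

U[2][2] = 4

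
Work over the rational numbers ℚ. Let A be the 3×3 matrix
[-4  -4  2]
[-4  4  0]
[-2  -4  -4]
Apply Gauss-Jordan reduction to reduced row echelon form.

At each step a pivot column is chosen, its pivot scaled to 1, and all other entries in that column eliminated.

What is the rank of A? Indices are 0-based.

rank = 3

step 1: normalize row 0 (÷-4) = (1, 1, -1/2)
  row 1: subtract -4×row0 = (0, 8, -2)
  row 2: subtract -2×row0 = (0, -2, -5)
step 2: normalize row 1 (÷8) = (0, 1, -1/4)
  row 0: subtract 1×row1 = (1, 0, -1/4)
  row 2: subtract -2×row1 = (0, 0, -11/2)
step 3: normalize row 2 (÷-11/2) = (0, 0, 1)
  row 0: subtract -1/4×row2 = (1, 0, 0)
  row 1: subtract -1/4×row2 = (0, 1, 0)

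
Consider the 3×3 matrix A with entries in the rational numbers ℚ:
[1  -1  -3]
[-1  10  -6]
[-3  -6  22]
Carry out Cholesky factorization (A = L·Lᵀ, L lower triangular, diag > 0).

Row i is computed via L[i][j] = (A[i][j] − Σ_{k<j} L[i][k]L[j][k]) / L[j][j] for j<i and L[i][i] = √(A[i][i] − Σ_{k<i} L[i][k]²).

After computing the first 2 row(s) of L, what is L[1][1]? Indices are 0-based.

L[1][1] = 3

Step 1: L[0][0] = √(1) = 1.
  L[1][0] = (-1) / L[0][0] = -1.
Step 2: L[1][1] = √(9) = 3.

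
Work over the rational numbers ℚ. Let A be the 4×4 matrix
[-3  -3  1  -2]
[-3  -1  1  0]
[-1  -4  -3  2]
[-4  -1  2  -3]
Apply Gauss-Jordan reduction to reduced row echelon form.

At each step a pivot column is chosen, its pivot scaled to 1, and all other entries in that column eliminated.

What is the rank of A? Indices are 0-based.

rank = 4

[1] R0 /= -3  ⇒  (1, 1, -1/3, 2/3)
     R1 -= -3·R0  ⇒  (0, 2, 0, 2)
     R2 -= -1·R0  ⇒  (0, -3, -10/3, 8/3)
     R3 -= -4·R0  ⇒  (0, 3, 2/3, -1/3)
[2] R1 /= 2  ⇒  (0, 1, 0, 1)
     R0 -= 1·R1  ⇒  (1, 0, -1/3, -1/3)
     R2 -= -3·R1  ⇒  (0, 0, -10/3, 17/3)
     R3 -= 3·R1  ⇒  (0, 0, 2/3, -10/3)
[3] R2 /= -10/3  ⇒  (0, 0, 1, -17/10)
     R0 -= -1/3·R2  ⇒  (1, 0, 0, -9/10)
     R3 -= 2/3·R2  ⇒  (0, 0, 0, -11/5)
[4] R3 /= -11/5  ⇒  (0, 0, 0, 1)
     R0 -= -9/10·R3  ⇒  (1, 0, 0, 0)
     R1 -= 1·R3  ⇒  (0, 1, 0, 0)
     R2 -= -17/10·R3  ⇒  (0, 0, 1, 0)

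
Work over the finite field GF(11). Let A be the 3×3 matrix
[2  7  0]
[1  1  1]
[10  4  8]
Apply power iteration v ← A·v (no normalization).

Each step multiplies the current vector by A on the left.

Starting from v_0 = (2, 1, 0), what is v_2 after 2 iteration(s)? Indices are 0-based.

v_2 = (10, 5, 6)

v_0 = (2, 1, 0).
v_1 = A·v_0 = (0, 3, 2).
v_2 = A·v_1 = (10, 5, 6).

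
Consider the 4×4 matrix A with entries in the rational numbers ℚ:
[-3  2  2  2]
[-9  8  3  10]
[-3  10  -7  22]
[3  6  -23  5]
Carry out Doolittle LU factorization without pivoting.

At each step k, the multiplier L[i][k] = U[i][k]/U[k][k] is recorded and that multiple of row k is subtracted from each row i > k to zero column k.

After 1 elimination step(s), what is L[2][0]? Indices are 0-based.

L[2][0] = 1

[col 0] pivot -3
  R1 -= 3*R0 → (0, 2, -3, 4)  (L[1][0] := 3)
  R2 -= 1*R0 → (0, 8, -9, 20)  (L[2][0] := 1)
  R3 -= -1*R0 → (0, 8, -21, 7)  (L[3][0] := -1)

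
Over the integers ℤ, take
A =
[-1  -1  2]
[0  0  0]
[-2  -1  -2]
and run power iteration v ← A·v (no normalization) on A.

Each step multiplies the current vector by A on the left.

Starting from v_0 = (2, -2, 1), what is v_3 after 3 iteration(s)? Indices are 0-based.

v_0 = (2, -2, 1).
v_1 = A·v_0 = (2, 0, -4).
v_2 = A·v_1 = (-10, 0, 4).
v_3 = A·v_2 = (18, 0, 12).

v_3 = (18, 0, 12)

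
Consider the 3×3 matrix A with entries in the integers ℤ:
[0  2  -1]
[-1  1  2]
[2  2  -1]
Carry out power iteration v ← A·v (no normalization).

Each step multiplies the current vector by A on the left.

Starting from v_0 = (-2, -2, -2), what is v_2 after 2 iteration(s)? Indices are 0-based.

v_0 = (-2, -2, -2).
v_1 = A·v_0 = (-2, -4, -6).
v_2 = A·v_1 = (-2, -14, -6).

v_2 = (-2, -14, -6)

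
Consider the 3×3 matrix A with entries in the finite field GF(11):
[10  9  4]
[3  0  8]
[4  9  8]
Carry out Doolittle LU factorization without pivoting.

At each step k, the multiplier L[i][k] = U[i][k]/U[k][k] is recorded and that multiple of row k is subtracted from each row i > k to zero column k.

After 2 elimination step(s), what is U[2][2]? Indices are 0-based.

U[2][2] = 9

k=0: U[0][0]=10
  eliminate (1,0): mult=8, new row 1: (0, 5, 9); set L[1][0]=8
  eliminate (2,0): mult=7, new row 2: (0, 1, 2); set L[2][0]=7
k=1: U[1][1]=5
  eliminate (2,1): mult=9, new row 2: (0, 0, 9); set L[2][1]=9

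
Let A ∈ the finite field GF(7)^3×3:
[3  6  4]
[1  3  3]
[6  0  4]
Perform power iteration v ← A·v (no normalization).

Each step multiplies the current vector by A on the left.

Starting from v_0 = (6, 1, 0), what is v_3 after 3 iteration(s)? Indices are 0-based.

v_0 = (6, 1, 0).
v_1 = A·v_0 = (3, 2, 1).
v_2 = A·v_1 = (4, 5, 1).
v_3 = A·v_2 = (4, 1, 0).

v_3 = (4, 1, 0)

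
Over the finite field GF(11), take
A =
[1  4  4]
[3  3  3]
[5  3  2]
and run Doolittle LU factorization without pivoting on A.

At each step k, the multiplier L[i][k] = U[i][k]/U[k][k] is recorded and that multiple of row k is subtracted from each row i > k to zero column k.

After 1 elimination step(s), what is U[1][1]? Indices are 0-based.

Step 1: pivot at (0,0) is 1.
  row1 ← row1 − (3)·row0  ⇒  L[1][0]=3, U row1=(0, 2, 2)
  row2 ← row2 − (5)·row0  ⇒  L[2][0]=5, U row2=(0, 5, 4)

U[1][1] = 2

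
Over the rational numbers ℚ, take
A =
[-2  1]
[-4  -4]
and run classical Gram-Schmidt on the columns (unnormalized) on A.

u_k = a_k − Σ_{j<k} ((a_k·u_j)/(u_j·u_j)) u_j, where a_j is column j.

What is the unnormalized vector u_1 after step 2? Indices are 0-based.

u_1 = (12/5, -6/5)

Step 1: u_0 = a_0 = (-2, -4).
Step 2: u_1 = a_1 − (7/10)·u_0 = (12/5, -6/5).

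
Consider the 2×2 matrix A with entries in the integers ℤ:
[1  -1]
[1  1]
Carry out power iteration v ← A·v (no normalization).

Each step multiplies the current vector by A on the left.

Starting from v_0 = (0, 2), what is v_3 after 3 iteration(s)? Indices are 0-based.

v_0 = (0, 2).
v_1 = A·v_0 = (-2, 2).
v_2 = A·v_1 = (-4, 0).
v_3 = A·v_2 = (-4, -4).

v_3 = (-4, -4)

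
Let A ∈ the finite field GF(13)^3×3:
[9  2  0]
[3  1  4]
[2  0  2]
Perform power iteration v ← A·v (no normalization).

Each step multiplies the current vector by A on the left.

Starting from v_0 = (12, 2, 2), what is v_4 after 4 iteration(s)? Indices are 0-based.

v_4 = (11, 11, 9)

v_0 = (12, 2, 2).
v_1 = A·v_0 = (8, 7, 2).
v_2 = A·v_1 = (8, 0, 7).
v_3 = A·v_2 = (7, 0, 4).
v_4 = A·v_3 = (11, 11, 9).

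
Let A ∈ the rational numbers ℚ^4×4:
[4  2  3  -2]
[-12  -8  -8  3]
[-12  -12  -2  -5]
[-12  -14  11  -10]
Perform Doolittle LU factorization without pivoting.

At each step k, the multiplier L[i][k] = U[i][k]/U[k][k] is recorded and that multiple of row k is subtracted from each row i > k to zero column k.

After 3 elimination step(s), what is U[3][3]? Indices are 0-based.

k=0: U[0][0]=4
  eliminate (1,0): mult=-3, new row 1: (0, -2, 1, -3); set L[1][0]=-3
  eliminate (2,0): mult=-3, new row 2: (0, -6, 7, -11); set L[2][0]=-3
  eliminate (3,0): mult=-3, new row 3: (0, -8, 20, -16); set L[3][0]=-3
k=1: U[1][1]=-2
  eliminate (2,1): mult=3, new row 2: (0, 0, 4, -2); set L[2][1]=3
  eliminate (3,1): mult=4, new row 3: (0, 0, 16, -4); set L[3][1]=4
k=2: U[2][2]=4
  eliminate (3,2): mult=4, new row 3: (0, 0, 0, 4); set L[3][2]=4

U[3][3] = 4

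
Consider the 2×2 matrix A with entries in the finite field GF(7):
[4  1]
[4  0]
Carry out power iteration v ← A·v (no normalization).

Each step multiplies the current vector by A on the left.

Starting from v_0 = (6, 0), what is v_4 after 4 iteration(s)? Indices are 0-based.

v_4 = (5, 1)

v_0 = (6, 0).
v_1 = A·v_0 = (3, 3).
v_2 = A·v_1 = (1, 5).
v_3 = A·v_2 = (2, 4).
v_4 = A·v_3 = (5, 1).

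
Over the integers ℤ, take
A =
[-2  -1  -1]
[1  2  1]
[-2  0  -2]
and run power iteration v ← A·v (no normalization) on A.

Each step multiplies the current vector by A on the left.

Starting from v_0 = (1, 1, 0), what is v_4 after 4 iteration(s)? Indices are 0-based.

v_0 = (1, 1, 0).
v_1 = A·v_0 = (-3, 3, -2).
v_2 = A·v_1 = (5, 1, 10).
v_3 = A·v_2 = (-21, 17, -30).
v_4 = A·v_3 = (55, -17, 102).

v_4 = (55, -17, 102)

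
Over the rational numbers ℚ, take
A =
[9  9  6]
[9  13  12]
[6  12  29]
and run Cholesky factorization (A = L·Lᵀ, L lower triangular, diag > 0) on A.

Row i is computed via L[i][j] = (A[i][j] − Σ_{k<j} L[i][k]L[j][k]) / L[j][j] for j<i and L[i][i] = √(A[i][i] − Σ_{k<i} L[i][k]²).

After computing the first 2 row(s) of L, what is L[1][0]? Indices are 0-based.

L[1][0] = 3

Step 1: L[0][0] = √(9) = 3.
  L[1][0] = (9) / L[0][0] = 3.
Step 2: L[1][1] = √(4) = 2.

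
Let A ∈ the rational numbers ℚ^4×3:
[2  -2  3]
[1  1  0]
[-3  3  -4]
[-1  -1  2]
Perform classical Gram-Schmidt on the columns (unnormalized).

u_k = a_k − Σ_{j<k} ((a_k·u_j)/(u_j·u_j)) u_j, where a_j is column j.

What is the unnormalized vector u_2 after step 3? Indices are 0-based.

Step 1: u_0 = a_0 = (2, 1, -3, -1).
Step 2: u_1 = a_1 − (-11/15)·u_0 = (-8/15, 26/15, 4/5, -26/15).
Step 3: u_2 = a_2 − (16/15)·u_0 − (-31/26)·u_1 = (3/13, 1, 2/13, 1).

u_2 = (3/13, 1, 2/13, 1)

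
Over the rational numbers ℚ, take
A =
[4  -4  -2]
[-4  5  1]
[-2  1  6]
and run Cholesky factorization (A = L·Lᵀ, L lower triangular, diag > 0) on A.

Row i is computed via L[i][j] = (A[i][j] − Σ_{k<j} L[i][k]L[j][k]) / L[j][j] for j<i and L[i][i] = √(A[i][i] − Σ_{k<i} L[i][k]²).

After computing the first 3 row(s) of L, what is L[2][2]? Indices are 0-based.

L[2][2] = 2

Step 1: L[0][0] = √(4) = 2.
  L[1][0] = (-4) / L[0][0] = -2.
Step 2: L[1][1] = √(1) = 1.
  L[2][0] = (-2) / L[0][0] = -1.
  L[2][1] = (-1) / L[1][1] = -1.
Step 3: L[2][2] = √(4) = 2.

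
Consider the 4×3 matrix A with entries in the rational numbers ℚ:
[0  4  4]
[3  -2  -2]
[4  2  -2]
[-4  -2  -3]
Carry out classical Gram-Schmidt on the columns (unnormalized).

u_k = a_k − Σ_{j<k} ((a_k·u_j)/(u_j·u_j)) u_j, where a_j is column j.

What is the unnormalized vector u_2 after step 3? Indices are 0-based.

Step 1: u_0 = a_0 = (0, 3, 4, -4).
Step 2: u_1 = a_1 − (10/41)·u_0 = (4, -112/41, 42/41, -42/41).
Step 3: u_2 = a_2 − (-2/41)·u_0 − (461/524)·u_1 = (63/131, 72/131, -709/262, -601/262).

u_2 = (63/131, 72/131, -709/262, -601/262)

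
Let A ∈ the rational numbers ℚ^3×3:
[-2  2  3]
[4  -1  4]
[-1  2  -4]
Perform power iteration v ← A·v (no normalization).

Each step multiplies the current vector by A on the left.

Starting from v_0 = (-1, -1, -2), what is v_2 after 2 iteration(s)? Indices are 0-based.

v_2 = (11, 15, -44)

v_0 = (-1, -1, -2).
v_1 = A·v_0 = (-6, -11, 7).
v_2 = A·v_1 = (11, 15, -44).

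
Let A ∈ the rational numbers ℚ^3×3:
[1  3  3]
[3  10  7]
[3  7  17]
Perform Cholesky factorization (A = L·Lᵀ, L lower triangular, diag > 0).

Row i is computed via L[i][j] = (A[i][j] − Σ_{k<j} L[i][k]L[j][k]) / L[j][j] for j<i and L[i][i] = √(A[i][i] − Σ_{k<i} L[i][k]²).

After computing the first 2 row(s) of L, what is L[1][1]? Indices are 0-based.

L[1][1] = 1

Step 1: L[0][0] = √(1) = 1.
  L[1][0] = (3) / L[0][0] = 3.
Step 2: L[1][1] = √(1) = 1.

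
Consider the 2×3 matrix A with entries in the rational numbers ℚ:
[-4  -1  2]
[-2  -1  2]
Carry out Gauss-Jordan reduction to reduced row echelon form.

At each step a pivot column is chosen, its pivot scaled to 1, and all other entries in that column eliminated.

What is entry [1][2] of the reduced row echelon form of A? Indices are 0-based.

[1] R0 /= -4  ⇒  (1, 1/4, -1/2)
     R1 -= -2·R0  ⇒  (0, -1/2, 1)
[2] R1 /= -1/2  ⇒  (0, 1, -2)
     R0 -= 1/4·R1  ⇒  (1, 0, 0)

M[1][2] = -2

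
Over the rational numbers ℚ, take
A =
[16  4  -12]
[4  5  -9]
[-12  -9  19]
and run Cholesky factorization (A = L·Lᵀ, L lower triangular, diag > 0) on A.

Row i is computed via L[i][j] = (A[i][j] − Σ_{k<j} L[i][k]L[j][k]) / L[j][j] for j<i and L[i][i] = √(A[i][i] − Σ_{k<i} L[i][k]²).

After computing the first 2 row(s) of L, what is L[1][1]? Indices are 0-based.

Step 1: L[0][0] = √(16) = 4.
  L[1][0] = (4) / L[0][0] = 1.
Step 2: L[1][1] = √(4) = 2.

L[1][1] = 2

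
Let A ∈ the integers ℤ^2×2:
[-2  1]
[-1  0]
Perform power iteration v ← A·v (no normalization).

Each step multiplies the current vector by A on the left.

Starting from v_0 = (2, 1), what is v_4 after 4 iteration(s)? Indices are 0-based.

v_4 = (6, 5)

v_0 = (2, 1).
v_1 = A·v_0 = (-3, -2).
v_2 = A·v_1 = (4, 3).
v_3 = A·v_2 = (-5, -4).
v_4 = A·v_3 = (6, 5).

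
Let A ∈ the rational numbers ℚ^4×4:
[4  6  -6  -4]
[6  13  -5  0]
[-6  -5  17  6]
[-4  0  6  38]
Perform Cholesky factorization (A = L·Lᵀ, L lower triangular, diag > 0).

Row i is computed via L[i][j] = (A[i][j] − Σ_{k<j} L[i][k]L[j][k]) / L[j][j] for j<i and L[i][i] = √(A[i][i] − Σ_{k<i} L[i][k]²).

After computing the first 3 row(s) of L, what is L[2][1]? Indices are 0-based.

Step 1: L[0][0] = √(4) = 2.
  L[1][0] = (6) / L[0][0] = 3.
Step 2: L[1][1] = √(4) = 2.
  L[2][0] = (-6) / L[0][0] = -3.
  L[2][1] = (4) / L[1][1] = 2.
Step 3: L[2][2] = √(4) = 2.

L[2][1] = 2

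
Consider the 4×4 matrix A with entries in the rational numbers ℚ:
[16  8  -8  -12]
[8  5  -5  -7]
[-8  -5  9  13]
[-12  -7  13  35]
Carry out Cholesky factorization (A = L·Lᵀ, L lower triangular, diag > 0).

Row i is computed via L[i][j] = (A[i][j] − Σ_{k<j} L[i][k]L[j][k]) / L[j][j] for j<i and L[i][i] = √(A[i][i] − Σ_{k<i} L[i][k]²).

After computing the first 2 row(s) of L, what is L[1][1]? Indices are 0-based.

Step 1: L[0][0] = √(16) = 4.
  L[1][0] = (8) / L[0][0] = 2.
Step 2: L[1][1] = √(1) = 1.

L[1][1] = 1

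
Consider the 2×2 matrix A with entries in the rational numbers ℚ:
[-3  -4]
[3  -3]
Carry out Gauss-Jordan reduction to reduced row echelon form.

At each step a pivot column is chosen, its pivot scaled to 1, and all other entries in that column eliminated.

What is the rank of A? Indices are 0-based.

[1] R0 /= -3  ⇒  (1, 4/3)
     R1 -= 3·R0  ⇒  (0, -7)
[2] R1 /= -7  ⇒  (0, 1)
     R0 -= 4/3·R1  ⇒  (1, 0)

rank = 2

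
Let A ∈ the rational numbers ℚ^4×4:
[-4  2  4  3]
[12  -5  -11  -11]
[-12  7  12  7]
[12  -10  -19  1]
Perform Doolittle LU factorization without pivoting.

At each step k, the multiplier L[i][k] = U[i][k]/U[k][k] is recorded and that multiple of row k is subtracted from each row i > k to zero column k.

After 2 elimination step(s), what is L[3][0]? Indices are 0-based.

k=0: U[0][0]=-4
  eliminate (1,0): mult=-3, new row 1: (0, 1, 1, -2); set L[1][0]=-3
  eliminate (2,0): mult=3, new row 2: (0, 1, 0, -2); set L[2][0]=3
  eliminate (3,0): mult=-3, new row 3: (0, -4, -7, 10); set L[3][0]=-3
k=1: U[1][1]=1
  eliminate (2,1): mult=1, new row 2: (0, 0, -1, 0); set L[2][1]=1
  eliminate (3,1): mult=-4, new row 3: (0, 0, -3, 2); set L[3][1]=-4

L[3][0] = -3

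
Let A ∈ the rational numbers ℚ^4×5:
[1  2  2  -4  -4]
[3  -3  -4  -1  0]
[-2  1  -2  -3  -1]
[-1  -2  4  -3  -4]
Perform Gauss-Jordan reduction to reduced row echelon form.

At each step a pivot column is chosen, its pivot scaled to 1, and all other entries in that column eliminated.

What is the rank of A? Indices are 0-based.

step 1: normalize row 0 (÷1) = (1, 2, 2, -4, -4)
  row 1: subtract 3×row0 = (0, -9, -10, 11, 12)
  row 2: subtract -2×row0 = (0, 5, 2, -11, -9)
  row 3: subtract -1×row0 = (0, 0, 6, -7, -8)
step 2: normalize row 1 (÷-9) = (0, 1, 10/9, -11/9, -4/3)
  row 0: subtract 2×row1 = (1, 0, -2/9, -14/9, -4/3)
  row 2: subtract 5×row1 = (0, 0, -32/9, -44/9, -7/3)
step 3: normalize row 2 (÷-32/9) = (0, 0, 1, 11/8, 21/32)
  row 0: subtract -2/9×row2 = (1, 0, 0, -5/4, -19/16)
  row 1: subtract 10/9×row2 = (0, 1, 0, -11/4, -33/16)
  row 3: subtract 6×row2 = (0, 0, 0, -61/4, -191/16)
step 4: normalize row 3 (÷-61/4) = (0, 0, 0, 1, 191/244)
  row 0: subtract -5/4×row3 = (1, 0, 0, 0, -51/244)
  row 1: subtract -11/4×row3 = (0, 1, 0, 0, 11/122)
  row 2: subtract 11/8×row3 = (0, 0, 1, 0, -205/488)

rank = 4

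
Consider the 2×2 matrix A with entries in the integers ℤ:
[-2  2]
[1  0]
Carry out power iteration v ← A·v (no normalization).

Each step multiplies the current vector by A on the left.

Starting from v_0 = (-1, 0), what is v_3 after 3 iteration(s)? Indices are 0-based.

v_3 = (16, -6)

v_0 = (-1, 0).
v_1 = A·v_0 = (2, -1).
v_2 = A·v_1 = (-6, 2).
v_3 = A·v_2 = (16, -6).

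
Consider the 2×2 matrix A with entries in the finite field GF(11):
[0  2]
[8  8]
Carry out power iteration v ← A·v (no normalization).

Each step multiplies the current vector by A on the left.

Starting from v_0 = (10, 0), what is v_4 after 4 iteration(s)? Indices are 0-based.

v_0 = (10, 0).
v_1 = A·v_0 = (0, 3).
v_2 = A·v_1 = (6, 2).
v_3 = A·v_2 = (4, 9).
v_4 = A·v_3 = (7, 5).

v_4 = (7, 5)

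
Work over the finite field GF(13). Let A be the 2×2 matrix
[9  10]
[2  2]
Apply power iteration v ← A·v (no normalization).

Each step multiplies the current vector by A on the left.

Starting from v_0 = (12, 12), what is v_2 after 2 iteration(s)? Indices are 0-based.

v_2 = (10, 6)

v_0 = (12, 12).
v_1 = A·v_0 = (7, 9).
v_2 = A·v_1 = (10, 6).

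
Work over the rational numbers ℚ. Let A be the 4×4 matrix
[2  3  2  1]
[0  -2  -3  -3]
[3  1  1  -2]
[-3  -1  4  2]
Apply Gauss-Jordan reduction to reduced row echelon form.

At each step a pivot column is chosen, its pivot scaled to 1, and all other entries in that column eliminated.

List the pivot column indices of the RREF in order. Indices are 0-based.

[1] R0 /= 2  ⇒  (1, 3/2, 1, 1/2)
     R2 -= 3·R0  ⇒  (0, -7/2, -2, -7/2)
     R3 -= -3·R0  ⇒  (0, 7/2, 7, 7/2)
[2] R1 /= -2  ⇒  (0, 1, 3/2, 3/2)
     R0 -= 3/2·R1  ⇒  (1, 0, -5/4, -7/4)
     R2 -= -7/2·R1  ⇒  (0, 0, 13/4, 7/4)
     R3 -= 7/2·R1  ⇒  (0, 0, 7/4, -7/4)
[3] R2 /= 13/4  ⇒  (0, 0, 1, 7/13)
     R0 -= -5/4·R2  ⇒  (1, 0, 0, -14/13)
     R1 -= 3/2·R2  ⇒  (0, 1, 0, 9/13)
     R3 -= 7/4·R2  ⇒  (0, 0, 0, -35/13)
[4] R3 /= -35/13  ⇒  (0, 0, 0, 1)
     R0 -= -14/13·R3  ⇒  (1, 0, 0, 0)
     R1 -= 9/13·R3  ⇒  (0, 1, 0, 0)
     R2 -= 7/13·R3  ⇒  (0, 0, 1, 0)

pivot columns: 0, 1, 2, 3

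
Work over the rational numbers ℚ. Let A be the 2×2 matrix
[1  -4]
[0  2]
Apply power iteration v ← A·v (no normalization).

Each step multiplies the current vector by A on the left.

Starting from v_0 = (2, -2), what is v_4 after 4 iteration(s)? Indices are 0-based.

v_0 = (2, -2).
v_1 = A·v_0 = (10, -4).
v_2 = A·v_1 = (26, -8).
v_3 = A·v_2 = (58, -16).
v_4 = A·v_3 = (122, -32).

v_4 = (122, -32)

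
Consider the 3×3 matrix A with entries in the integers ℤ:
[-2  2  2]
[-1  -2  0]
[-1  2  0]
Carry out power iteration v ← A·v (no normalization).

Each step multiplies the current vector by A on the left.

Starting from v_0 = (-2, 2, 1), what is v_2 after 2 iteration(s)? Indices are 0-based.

v_0 = (-2, 2, 1).
v_1 = A·v_0 = (10, -2, 6).
v_2 = A·v_1 = (-12, -6, -14).

v_2 = (-12, -6, -14)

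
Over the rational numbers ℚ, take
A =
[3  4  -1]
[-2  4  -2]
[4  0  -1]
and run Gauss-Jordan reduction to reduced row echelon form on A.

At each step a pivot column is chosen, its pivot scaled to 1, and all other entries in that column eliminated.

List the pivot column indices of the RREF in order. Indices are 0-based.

pivot columns: 0, 1, 2

step 1: normalize row 0 (÷3) = (1, 4/3, -1/3)
  row 1: subtract -2×row0 = (0, 20/3, -8/3)
  row 2: subtract 4×row0 = (0, -16/3, 1/3)
step 2: normalize row 1 (÷20/3) = (0, 1, -2/5)
  row 0: subtract 4/3×row1 = (1, 0, 1/5)
  row 2: subtract -16/3×row1 = (0, 0, -9/5)
step 3: normalize row 2 (÷-9/5) = (0, 0, 1)
  row 0: subtract 1/5×row2 = (1, 0, 0)
  row 1: subtract -2/5×row2 = (0, 1, 0)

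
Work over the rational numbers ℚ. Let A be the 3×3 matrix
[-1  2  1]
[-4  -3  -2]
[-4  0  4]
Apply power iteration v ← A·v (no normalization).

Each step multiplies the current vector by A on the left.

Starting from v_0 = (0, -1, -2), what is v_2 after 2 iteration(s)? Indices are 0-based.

v_0 = (0, -1, -2).
v_1 = A·v_0 = (-4, 7, -8).
v_2 = A·v_1 = (10, 11, -16).

v_2 = (10, 11, -16)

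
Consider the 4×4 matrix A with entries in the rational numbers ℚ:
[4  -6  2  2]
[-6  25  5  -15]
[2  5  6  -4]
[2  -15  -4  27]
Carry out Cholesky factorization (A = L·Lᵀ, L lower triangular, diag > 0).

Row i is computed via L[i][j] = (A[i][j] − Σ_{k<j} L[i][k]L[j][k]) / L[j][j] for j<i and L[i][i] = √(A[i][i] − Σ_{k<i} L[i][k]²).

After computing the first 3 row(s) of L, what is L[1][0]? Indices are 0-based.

L[1][0] = -3

Step 1: L[0][0] = √(4) = 2.
  L[1][0] = (-6) / L[0][0] = -3.
Step 2: L[1][1] = √(16) = 4.
  L[2][0] = (2) / L[0][0] = 1.
  L[2][1] = (8) / L[1][1] = 2.
Step 3: L[2][2] = √(1) = 1.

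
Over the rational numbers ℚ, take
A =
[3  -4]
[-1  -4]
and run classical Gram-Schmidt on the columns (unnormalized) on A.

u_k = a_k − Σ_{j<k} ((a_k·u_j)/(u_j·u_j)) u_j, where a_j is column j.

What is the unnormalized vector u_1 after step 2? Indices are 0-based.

u_1 = (-8/5, -24/5)

Step 1: u_0 = a_0 = (3, -1).
Step 2: u_1 = a_1 − (-4/5)·u_0 = (-8/5, -24/5).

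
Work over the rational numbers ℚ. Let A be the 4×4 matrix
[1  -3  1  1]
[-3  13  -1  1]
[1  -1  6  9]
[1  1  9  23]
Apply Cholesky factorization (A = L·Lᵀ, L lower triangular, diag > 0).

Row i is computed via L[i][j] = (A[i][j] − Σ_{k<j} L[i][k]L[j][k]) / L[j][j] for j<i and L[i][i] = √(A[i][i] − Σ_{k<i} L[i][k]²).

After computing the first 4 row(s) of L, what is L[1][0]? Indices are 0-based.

Step 1: L[0][0] = √(1) = 1.
  L[1][0] = (-3) / L[0][0] = -3.
Step 2: L[1][1] = √(4) = 2.
  L[2][0] = (1) / L[0][0] = 1.
  L[2][1] = (2) / L[1][1] = 1.
Step 3: L[2][2] = √(4) = 2.
  L[3][0] = (1) / L[0][0] = 1.
  L[3][1] = (4) / L[1][1] = 2.
  L[3][2] = (6) / L[2][2] = 3.
Step 4: L[3][3] = √(9) = 3.

L[1][0] = -3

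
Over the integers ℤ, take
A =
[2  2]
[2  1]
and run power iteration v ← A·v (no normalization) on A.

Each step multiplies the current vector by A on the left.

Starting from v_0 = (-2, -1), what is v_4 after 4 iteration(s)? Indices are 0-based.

v_0 = (-2, -1).
v_1 = A·v_0 = (-6, -5).
v_2 = A·v_1 = (-22, -17).
v_3 = A·v_2 = (-78, -61).
v_4 = A·v_3 = (-278, -217).

v_4 = (-278, -217)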